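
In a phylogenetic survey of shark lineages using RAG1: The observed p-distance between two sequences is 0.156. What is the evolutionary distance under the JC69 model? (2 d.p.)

0.17

d = −(3/4) ln(1 − 4p/3) = −0.75 ln(1 − 0.208) = −0.75 ln(0.792)
  = −0.75 × (-0.233194) = 0.174896 substitutions/site.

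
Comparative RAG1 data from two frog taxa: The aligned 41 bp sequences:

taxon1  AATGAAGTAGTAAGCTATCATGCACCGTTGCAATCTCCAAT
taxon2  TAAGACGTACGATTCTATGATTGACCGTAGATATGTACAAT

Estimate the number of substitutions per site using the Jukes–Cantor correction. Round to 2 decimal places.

The sequences differ at 15 of 41 sites, so p = 15/41 ≈ 0.365854.
d = −(3/4) ln(1 − 4p/3) = −0.75 ln(1 − 0.487805) = −0.75 ln(0.512195)
  = −0.75 × (-0.669050) = 0.501788 substitutions/site.

0.50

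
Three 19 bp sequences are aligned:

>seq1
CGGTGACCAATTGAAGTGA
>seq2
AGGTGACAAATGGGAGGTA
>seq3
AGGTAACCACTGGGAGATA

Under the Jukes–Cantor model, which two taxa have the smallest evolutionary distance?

seq1–seq2: 6/19 differ, p = 0.316, d = 0.410.
seq1–seq3: 7/19 differ, p = 0.368, d = 0.507.
seq2–seq3: 4/19 differ, p = 0.211, d = 0.247.
The smallest distance is between seq2 and seq3.

seq2 and seq3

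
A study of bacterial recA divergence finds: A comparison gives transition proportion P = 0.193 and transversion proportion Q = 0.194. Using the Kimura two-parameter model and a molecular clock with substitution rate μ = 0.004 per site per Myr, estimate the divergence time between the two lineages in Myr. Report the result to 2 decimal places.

Under the Kimura two-parameter model, d = −½ ln(1 − 2P − Q) − ¼ ln(1 − 2Q).
1 − 2P − Q = 0.42, giving −½ ln(0.42) = 0.433750.
1 − 2Q = 0.612, giving −¼ ln(0.612) = 0.122756.
d = 0.433750 + 0.122756 = 0.556506.
Under a molecular clock d = 2μt, so t = d/(2μ) = 0.556506 / (2 × 0.004) = 69.56 Myr.

69.56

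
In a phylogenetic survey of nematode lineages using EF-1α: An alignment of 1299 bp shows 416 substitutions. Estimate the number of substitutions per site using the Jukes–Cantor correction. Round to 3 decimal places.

0.418

p = 416/1299 ≈ 0.320246.
d = −(3/4) ln(1 − 4p/3) = −0.75 ln(1 − 0.426995) = −0.75 ln(0.573005)
  = −0.75 × (-0.556861) = 0.417646 substitutions/site.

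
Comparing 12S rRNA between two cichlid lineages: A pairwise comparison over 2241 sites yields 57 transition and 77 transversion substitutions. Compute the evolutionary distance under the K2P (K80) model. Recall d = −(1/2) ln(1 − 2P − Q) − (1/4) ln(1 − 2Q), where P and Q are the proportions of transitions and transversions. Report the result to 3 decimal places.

0.062

P = 57/2241 ≈ 0.025435 and Q = 77/2241 ≈ 0.03436.
Under the Kimura two-parameter model, d = −½ ln(1 − 2P − Q) − ¼ ln(1 − 2Q).
1 − 2P − Q = 0.91477, giving −½ ln(0.91477) = 0.044541.
1 − 2Q = 0.93128, giving −¼ ln(0.93128) = 0.017799.
d = 0.044541 + 0.017799 = 0.062340.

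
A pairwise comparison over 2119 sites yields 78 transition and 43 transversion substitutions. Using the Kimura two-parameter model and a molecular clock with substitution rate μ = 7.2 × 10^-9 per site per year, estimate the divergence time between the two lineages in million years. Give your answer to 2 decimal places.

P = 78/2119 ≈ 0.03681 and Q = 43/2119 ≈ 0.020293.
Under the Kimura two-parameter model, d = −½ ln(1 − 2P − Q) − ¼ ln(1 − 2Q).
1 − 2P − Q = 0.906087, giving −½ ln(0.906087) = 0.049310.
1 − 2Q = 0.959414, giving −¼ ln(0.959414) = 0.010358.
d = 0.049310 + 0.010358 = 0.059668.
Under a molecular clock d = 2μt, so t = d/(2μ) = 0.059668 / (2 × 7.2 × 10^-9) = 4.14 million years.

4.14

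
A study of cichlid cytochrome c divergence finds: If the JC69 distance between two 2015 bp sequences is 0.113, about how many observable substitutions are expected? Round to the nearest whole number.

Invert JC69: p = (3/4)(1 − e^(−4d/3)) = 0.75 × (1 − e^(-0.150667)) = 0.75 × (1 − 0.860134) = 0.104900.
Expected differing sites = pL ≈ 0.104900 × 2015 = 211.3735 ≈ 211.

211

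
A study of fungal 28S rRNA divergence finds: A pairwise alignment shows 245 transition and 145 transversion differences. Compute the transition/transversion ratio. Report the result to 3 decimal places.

1.690

R = 245/145 = 1.689655… ≈ 1.690 (to 3 d.p.).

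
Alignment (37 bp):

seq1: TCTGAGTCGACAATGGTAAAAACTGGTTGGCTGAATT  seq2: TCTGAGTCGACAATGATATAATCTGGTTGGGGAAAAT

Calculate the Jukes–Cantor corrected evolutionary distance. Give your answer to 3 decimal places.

The sequences differ at 7 of 37 sites (16, 19, 22, 31, 32, 33, 36), so p = 7/37 ≈ 0.189189.
d = −(3/4) ln(1 − 4p/3) = −0.75 ln(1 − 0.252252) = −0.75 ln(0.747748)
  = −0.75 × (-0.290689) = 0.218017 substitutions/site.

0.218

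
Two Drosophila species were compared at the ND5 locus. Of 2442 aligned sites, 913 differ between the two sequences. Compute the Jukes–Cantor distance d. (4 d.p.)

p = 913/2442 ≈ 0.373874.
d = −(3/4) ln(1 − 4p/3) = −0.75 ln(1 − 0.498499) = −0.75 ln(0.501501)
  = −0.75 × (-0.690150) = 0.517613 substitutions/site.

0.5176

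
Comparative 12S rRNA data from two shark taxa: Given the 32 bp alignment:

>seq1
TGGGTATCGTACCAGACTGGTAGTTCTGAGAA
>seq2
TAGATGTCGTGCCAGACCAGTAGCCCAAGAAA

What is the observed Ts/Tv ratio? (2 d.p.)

11.00

Transitions are A↔G and C↔T; transversions are all other mismatches.
Transitions: 11. Transversions: 1.
R = 11/1 = 11.00.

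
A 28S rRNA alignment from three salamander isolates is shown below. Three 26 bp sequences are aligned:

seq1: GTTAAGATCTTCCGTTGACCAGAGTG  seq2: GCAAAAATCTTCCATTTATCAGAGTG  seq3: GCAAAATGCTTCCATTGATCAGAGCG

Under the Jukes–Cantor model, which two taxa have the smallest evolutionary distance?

seq1–seq2: 6/26 differ, p = 0.231, d = 0.276.
seq1–seq3: 8/26 differ, p = 0.308, d = 0.396.
seq2–seq3: 4/26 differ, p = 0.154, d = 0.172.
The smallest distance is between seq2 and seq3.

seq2 and seq3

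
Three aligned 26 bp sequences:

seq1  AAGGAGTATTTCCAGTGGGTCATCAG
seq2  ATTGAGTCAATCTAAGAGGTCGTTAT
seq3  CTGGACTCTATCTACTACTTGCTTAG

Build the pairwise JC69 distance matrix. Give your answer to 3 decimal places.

d(seq1,seq2) = 0.717, d(seq1,seq3) = 0.824, d(seq2,seq3) = 0.623

seq1–seq2: 12/26 sites differ → p ≈ 0.461538, d = −0.75 ln(1 − 0.615384) = 0.716632 ≈ 0.717.
seq1–seq3: 13/26 sites differ → p = 0.5, d = −0.75 ln(1 − 0.666667) = 0.823960 ≈ 0.824.
seq2–seq3: 11/26 sites differ → p ≈ 0.423077, d = −0.75 ln(1 − 0.564103) = 0.622762 ≈ 0.623.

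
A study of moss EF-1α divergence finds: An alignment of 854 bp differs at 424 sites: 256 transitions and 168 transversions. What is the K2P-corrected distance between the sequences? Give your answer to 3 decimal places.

P = 256/854 ≈ 0.299766 and Q = 168/854 ≈ 0.196721.
Under the Kimura two-parameter model, d = −½ ln(1 − 2P − Q) − ¼ ln(1 − 2Q).
1 − 2P − Q = 0.203747, giving −½ ln(0.203747) = 0.795438.
1 − 2Q = 0.606558, giving −¼ ln(0.606558) = 0.124989.
d = 0.795438 + 0.124989 = 0.920427.

0.920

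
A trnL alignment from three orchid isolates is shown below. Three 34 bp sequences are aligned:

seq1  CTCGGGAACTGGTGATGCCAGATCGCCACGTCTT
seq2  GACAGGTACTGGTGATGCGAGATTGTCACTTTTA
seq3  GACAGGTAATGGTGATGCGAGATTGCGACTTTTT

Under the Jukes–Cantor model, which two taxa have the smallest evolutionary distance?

seq1–seq2: 10/34 differ, p = 0.294, d = 0.373.
seq1–seq3: 10/34 differ, p = 0.294, d = 0.373.
seq2–seq3: 4/34 differ, p = 0.118, d = 0.128.
The smallest distance is between seq2 and seq3.

seq2 and seq3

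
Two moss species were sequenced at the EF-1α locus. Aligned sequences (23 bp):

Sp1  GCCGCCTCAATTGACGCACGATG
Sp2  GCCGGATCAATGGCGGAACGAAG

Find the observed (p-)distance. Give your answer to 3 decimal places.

The sequences differ at 7 of 23 positions (sites 5, 6, 12, 14, 15, 17, 22).
p = 7/23 = 0.304347… ≈ 0.304 (to 3 d.p.).

0.304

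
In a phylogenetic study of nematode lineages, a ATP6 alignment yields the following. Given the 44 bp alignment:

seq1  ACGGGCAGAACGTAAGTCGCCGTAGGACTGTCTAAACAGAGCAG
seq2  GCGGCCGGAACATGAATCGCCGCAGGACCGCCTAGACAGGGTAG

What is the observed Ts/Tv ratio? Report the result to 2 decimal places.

Transitions are A↔G and C↔T; transversions are all other mismatches.
Transitions: 11. Transversions: 1.
R = 11/1 = 11.00.

11.00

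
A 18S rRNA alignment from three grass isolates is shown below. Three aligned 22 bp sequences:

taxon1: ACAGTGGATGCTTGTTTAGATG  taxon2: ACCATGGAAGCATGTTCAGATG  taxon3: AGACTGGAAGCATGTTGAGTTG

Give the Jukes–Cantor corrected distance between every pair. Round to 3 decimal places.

taxon1–taxon2: 5/22 sites differ → p ≈ 0.227273, d = −0.75 ln(1 − 0.303031) = 0.270761 ≈ 0.271.
taxon1–taxon3: 6/22 sites differ → p ≈ 0.272727, d = −0.75 ln(1 − 0.363636) = 0.338988 ≈ 0.339.
taxon2–taxon3: 5/22 sites differ → p ≈ 0.227273, d = −0.75 ln(1 − 0.303031) = 0.270761 ≈ 0.271.

d(taxon1,taxon2) = 0.271, d(taxon1,taxon3) = 0.339, d(taxon2,taxon3) = 0.271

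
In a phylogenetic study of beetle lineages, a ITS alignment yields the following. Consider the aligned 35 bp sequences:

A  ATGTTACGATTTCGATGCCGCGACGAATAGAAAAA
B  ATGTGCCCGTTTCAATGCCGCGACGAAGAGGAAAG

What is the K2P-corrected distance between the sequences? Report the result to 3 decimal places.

Of 35 sites, 4 differences are transitions and 4 are transversions, so P = 4/35 ≈ 0.114286 and Q = 4/35 ≈ 0.114286.
Under the Kimura two-parameter model, d = −½ ln(1 − 2P − Q) − ¼ ln(1 − 2Q).
1 − 2P − Q = 0.657142, giving −½ ln(0.657142) = 0.209928.
1 − 2Q = 0.771428, giving −¼ ln(0.771428) = 0.064878.
d = 0.209928 + 0.064878 = 0.274806.

0.275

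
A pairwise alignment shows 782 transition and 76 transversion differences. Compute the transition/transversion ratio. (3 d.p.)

R = 782/76 = 10.289473… ≈ 10.289 (to 3 d.p.).

10.289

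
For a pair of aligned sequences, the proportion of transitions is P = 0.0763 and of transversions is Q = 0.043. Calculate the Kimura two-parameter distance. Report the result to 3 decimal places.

Under the Kimura two-parameter model, d = −½ ln(1 − 2P − Q) − ¼ ln(1 − 2Q).
1 − 2P − Q = 0.8044, giving −½ ln(0.8044) = 0.108829.
1 − 2Q = 0.914, giving −¼ ln(0.914) = 0.022481.
d = 0.108829 + 0.022481 = 0.131310.

0.131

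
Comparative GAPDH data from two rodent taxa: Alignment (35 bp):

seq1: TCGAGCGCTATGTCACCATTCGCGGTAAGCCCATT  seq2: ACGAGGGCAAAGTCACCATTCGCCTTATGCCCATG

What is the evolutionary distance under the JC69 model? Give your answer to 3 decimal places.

The sequences differ at 8 of 35 sites (1, 6, 9, 11, 24, 25, 28, 35), so p = 8/35 ≈ 0.228571.
d = −(3/4) ln(1 − 4p/3) = −0.75 ln(1 − 0.304761) = −0.75 ln(0.695239)
  = −0.75 × (-0.363500) = 0.272625 substitutions/site.

0.273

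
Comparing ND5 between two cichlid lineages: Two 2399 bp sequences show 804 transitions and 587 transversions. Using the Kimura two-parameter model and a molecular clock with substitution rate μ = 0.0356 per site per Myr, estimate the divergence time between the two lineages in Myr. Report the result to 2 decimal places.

19.67

P = 804/2399 ≈ 0.33514 and Q = 587/2399 ≈ 0.244685.
Under the Kimura two-parameter model, d = −½ ln(1 − 2P − Q) − ¼ ln(1 − 2Q).
1 − 2P − Q = 0.085035, giving −½ ln(0.085035) = 1.232346.
1 − 2Q = 0.51063, giving −¼ ln(0.51063) = 0.168028.
d = 1.232346 + 0.168028 = 1.400374.
Under a molecular clock d = 2μt, so t = d/(2μ) = 1.400374 / (2 × 0.0356) = 19.67 Myr.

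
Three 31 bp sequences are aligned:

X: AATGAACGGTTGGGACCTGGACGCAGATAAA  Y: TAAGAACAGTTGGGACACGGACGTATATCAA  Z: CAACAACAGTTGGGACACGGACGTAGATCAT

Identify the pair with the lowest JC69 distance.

Y and Z

X–Y: 8/31 differ, p = 0.258, d = 0.316.
X–Z: 9/31 differ, p = 0.290, d = 0.367.
Y–Z: 4/31 differ, p = 0.129, d = 0.142.
The smallest distance is between Y and Z.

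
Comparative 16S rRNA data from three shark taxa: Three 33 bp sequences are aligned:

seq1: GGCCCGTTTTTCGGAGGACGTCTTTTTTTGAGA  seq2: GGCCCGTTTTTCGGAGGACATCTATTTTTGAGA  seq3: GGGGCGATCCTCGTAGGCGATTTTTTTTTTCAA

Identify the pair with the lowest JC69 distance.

seq1–seq2: 2/33 differ, p = 0.061, d = 0.063.
seq1–seq3: 13/33 differ, p = 0.394, d = 0.559.
seq2–seq3: 13/33 differ, p = 0.394, d = 0.559.
The smallest distance is between seq1 and seq2.

seq1 and seq2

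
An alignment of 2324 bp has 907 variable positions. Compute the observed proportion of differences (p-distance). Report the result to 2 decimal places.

0.39

p = 907/2324 = 0.390275… ≈ 0.39 (to 2 d.p.).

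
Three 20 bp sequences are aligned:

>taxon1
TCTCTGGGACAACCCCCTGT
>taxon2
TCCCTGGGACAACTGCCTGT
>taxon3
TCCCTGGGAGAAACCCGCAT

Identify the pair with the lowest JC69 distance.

taxon1 and taxon2

taxon1–taxon2: 3/20 differ, p = 0.150, d = 0.167.
taxon1–taxon3: 6/20 differ, p = 0.300, d = 0.383.
taxon2–taxon3: 7/20 differ, p = 0.350, d = 0.471.
The smallest distance is between taxon1 and taxon2.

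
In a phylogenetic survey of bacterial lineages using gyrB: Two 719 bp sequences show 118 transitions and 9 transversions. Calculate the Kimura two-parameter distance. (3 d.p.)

0.215

P = 118/719 ≈ 0.164117 and Q = 9/719 ≈ 0.012517.
Under the Kimura two-parameter model, d = −½ ln(1 − 2P − Q) − ¼ ln(1 − 2Q).
1 − 2P − Q = 0.659249, giving −½ ln(0.659249) = 0.208327.
1 − 2Q = 0.974966, giving −¼ ln(0.974966) = 0.006338.
d = 0.208327 + 0.006338 = 0.214665.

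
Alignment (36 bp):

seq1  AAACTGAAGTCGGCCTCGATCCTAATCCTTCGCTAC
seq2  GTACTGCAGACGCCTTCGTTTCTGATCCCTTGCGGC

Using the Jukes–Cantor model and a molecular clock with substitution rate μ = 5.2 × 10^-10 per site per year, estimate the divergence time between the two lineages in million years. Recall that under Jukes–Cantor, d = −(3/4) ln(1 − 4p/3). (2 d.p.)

473.64

The sequences differ at 13 of 36 sites, so p = 13/36 ≈ 0.361111.
d = −(3/4) ln(1 − 4p/3) = −0.75 ln(1 − 0.481481) = −0.75 ln(0.518519)
  = −0.75 × (-0.656779) = 0.492584 substitutions/site.
Under a molecular clock d = 2μt, so t = d/(2μ) = 0.492584 / (2 × 5.2 × 10^-10) = 473.64 million years.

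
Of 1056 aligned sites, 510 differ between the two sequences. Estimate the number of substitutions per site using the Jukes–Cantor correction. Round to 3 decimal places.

0.774

p = 510/1056 ≈ 0.482955.
d = −(3/4) ln(1 − 4p/3) = −0.75 ln(1 − 0.64394) = −0.75 ln(0.35606)
  = −0.75 × (-1.032656) = 0.774492 substitutions/site.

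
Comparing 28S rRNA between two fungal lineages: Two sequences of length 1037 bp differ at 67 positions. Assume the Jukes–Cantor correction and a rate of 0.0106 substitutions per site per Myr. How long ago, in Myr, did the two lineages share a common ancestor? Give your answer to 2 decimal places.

p = 67/1037 ≈ 0.064609.
d = −(3/4) ln(1 − 4p/3) = −0.75 ln(1 − 0.086145) = −0.75 ln(0.913855)
  = −0.75 × (-0.090083) = 0.067562 substitutions/site.
Under a molecular clock d = 2μt, so t = d/(2μ) = 0.067562 / (2 × 0.0106) = 3.19 Myr.

3.19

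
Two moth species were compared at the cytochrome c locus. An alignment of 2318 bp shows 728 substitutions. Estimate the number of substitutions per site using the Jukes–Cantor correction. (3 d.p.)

0.407

p = 728/2318 ≈ 0.314064.
d = −(3/4) ln(1 − 4p/3) = −0.75 ln(1 − 0.418752) = −0.75 ln(0.581248)
  = −0.75 × (-0.542578) = 0.406934 substitutions/site.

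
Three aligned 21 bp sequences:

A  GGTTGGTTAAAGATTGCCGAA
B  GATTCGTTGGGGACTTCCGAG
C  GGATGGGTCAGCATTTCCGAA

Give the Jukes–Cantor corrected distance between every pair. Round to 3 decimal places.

d(A,B) = 0.532, d(A,C) = 0.360, d(B,C) = 0.635

A–B: 8/21 sites differ → p ≈ 0.380952, d = −0.75 ln(1 − 0.507936) = 0.531860 ≈ 0.532.
A–C: 6/21 sites differ → p ≈ 0.285714, d = −0.75 ln(1 − 0.380952) = 0.359679 ≈ 0.360.
B–C: 9/21 sites differ → p ≈ 0.428571, d = −0.75 ln(1 − 0.571428) = 0.635472 ≈ 0.635.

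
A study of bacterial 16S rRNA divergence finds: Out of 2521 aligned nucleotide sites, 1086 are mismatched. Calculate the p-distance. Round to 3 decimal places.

0.431

p = 1086/2521 = 0.430781… ≈ 0.431 (to 3 d.p.).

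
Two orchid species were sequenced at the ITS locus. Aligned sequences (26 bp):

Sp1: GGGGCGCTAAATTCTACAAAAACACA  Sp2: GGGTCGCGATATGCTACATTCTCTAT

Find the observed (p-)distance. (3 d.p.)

0.423

The sequences differ at 11 of 26 positions.
p = 11/26 = 0.423076… ≈ 0.423 (to 3 d.p.).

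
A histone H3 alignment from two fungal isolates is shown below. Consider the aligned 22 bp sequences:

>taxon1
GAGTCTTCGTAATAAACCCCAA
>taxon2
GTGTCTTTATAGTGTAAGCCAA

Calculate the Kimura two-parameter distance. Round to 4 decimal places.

0.5072

Of 22 sites, 4 differences are transitions and 4 are transversions, so P = 4/22 ≈ 0.181818 and Q = 4/22 ≈ 0.181818.
Under the Kimura two-parameter model, d = −½ ln(1 − 2P − Q) − ¼ ln(1 − 2Q).
1 − 2P − Q = 0.454546, giving −½ ln(0.454546) = 0.394228.
1 − 2Q = 0.636364, giving −¼ ln(0.636364) = 0.112996.
d = 0.394228 + 0.112996 = 0.507224.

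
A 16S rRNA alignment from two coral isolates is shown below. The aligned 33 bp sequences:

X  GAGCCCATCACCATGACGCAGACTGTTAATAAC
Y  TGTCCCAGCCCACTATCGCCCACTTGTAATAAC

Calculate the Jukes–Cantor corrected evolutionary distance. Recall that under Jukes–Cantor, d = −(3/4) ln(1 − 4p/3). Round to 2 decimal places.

0.56

The sequences differ at 13 of 33 sites, so p = 13/33 ≈ 0.393939.
d = −(3/4) ln(1 − 4p/3) = −0.75 ln(1 − 0.525252) = −0.75 ln(0.474748)
  = −0.75 × (-0.744971) = 0.558728 substitutions/site.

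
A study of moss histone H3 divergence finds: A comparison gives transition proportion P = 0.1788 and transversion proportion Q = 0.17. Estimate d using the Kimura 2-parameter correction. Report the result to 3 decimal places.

0.479

Under the Kimura two-parameter model, d = −½ ln(1 − 2P − Q) − ¼ ln(1 − 2Q).
1 − 2P − Q = 0.4724, giving −½ ln(0.4724) = 0.374965.
1 − 2Q = 0.66, giving −¼ ln(0.66) = 0.103879.
d = 0.374965 + 0.103879 = 0.478844.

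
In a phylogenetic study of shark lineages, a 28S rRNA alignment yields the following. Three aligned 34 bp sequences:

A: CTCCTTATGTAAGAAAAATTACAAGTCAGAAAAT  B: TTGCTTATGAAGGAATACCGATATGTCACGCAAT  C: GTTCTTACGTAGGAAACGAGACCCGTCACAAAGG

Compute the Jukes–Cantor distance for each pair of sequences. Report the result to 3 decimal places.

d(A,B) = 0.535, d(A,C) = 0.535, d(B,C) = 0.665

A–B: 13/34 sites differ → p ≈ 0.382353, d = −0.75 ln(1 − 0.509804) = 0.534712 ≈ 0.535.
A–C: 13/34 sites differ → p ≈ 0.382353, d = −0.75 ln(1 − 0.509804) = 0.534712 ≈ 0.535.
B–C: 15/34 sites differ → p ≈ 0.441176, d = −0.75 ln(1 − 0.588235) = 0.665477 ≈ 0.665.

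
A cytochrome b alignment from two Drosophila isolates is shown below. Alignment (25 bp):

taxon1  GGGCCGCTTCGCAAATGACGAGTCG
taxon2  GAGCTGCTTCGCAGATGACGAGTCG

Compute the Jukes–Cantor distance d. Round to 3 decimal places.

0.131

The sequences differ at 3 of 25 sites (2, 5, 14), so p = 3/25 = 0.12.
d = −(3/4) ln(1 − 4p/3) = −0.75 ln(1 − 0.16) = −0.75 ln(0.84)
  = −0.75 × (-0.174353) = 0.130765 substitutions/site.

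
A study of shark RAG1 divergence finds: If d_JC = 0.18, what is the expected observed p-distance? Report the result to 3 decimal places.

0.160

p = (3/4)(1 − e^(−4d/3)) = 0.75 × (1 − e^(-0.24)) = 0.75 × (1 − 0.786628) = 0.160029.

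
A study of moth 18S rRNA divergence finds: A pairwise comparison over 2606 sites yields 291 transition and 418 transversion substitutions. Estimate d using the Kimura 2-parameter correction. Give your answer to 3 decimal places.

P = 291/2606 ≈ 0.111665 and Q = 418/2606 ≈ 0.160399.
Under the Kimura two-parameter model, d = −½ ln(1 − 2P − Q) − ¼ ln(1 − 2Q).
1 − 2P − Q = 0.616271, giving −½ ln(0.616271) = 0.242034.
1 − 2Q = 0.679202, giving −¼ ln(0.679202) = 0.096709.
d = 0.242034 + 0.096709 = 0.338743.

0.339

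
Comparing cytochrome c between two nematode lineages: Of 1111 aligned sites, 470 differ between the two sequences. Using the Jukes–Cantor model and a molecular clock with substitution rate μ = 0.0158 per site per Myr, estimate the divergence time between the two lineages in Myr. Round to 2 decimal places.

p = 470/1111 ≈ 0.423042.
d = −(3/4) ln(1 − 4p/3) = −0.75 ln(1 − 0.564056) = −0.75 ln(0.435944)
  = −0.75 × (-0.830241) = 0.622681 substitutions/site.
Under a molecular clock d = 2μt, so t = d/(2μ) = 0.622681 / (2 × 0.0158) = 19.71 Myr.

19.71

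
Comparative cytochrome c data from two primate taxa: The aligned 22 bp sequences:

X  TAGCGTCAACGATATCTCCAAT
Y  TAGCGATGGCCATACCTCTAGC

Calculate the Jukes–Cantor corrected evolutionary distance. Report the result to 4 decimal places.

0.5913

The sequences differ at 9 of 22 sites (6, 7, 8, 9, 11, 15, 19, 21, 22), so p = 9/22 ≈ 0.409091.
d = −(3/4) ln(1 − 4p/3) = −0.75 ln(1 − 0.545455) = −0.75 ln(0.454545)
  = −0.75 × (-0.788458) = 0.591344 substitutions/site.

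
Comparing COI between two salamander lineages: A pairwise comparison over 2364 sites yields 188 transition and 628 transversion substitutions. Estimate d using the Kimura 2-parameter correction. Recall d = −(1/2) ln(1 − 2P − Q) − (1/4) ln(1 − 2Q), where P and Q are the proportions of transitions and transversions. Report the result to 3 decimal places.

0.466

P = 188/2364 ≈ 0.079526 and Q = 628/2364 ≈ 0.265651.
Under the Kimura two-parameter model, d = −½ ln(1 − 2P − Q) − ¼ ln(1 − 2Q).
1 − 2P − Q = 0.575297, giving −½ ln(0.575297) = 0.276434.
1 − 2Q = 0.468698, giving −¼ ln(0.468698) = 0.189449.
d = 0.276434 + 0.189449 = 0.465883.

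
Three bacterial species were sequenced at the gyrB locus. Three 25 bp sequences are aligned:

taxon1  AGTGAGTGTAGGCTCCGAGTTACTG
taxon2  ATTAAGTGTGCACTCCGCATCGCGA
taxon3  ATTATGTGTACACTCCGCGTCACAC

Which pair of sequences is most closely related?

taxon2 and taxon3

taxon1–taxon2: 11/25 differ, p = 0.440, d = 0.663.
taxon1–taxon3: 9/25 differ, p = 0.360, d = 0.490.
taxon2–taxon3: 6/25 differ, p = 0.240, d = 0.289.
The smallest distance is between taxon2 and taxon3.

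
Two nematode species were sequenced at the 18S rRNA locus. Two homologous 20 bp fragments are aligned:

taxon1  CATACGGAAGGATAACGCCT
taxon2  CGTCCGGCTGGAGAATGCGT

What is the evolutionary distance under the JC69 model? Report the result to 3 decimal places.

0.471

The sequences differ at 7 of 20 sites (2, 4, 8, 9, 13, 16, 19), so p = 7/20 = 0.35.
d = −(3/4) ln(1 − 4p/3) = −0.75 ln(1 − 0.466667) = −0.75 ln(0.533333)
  = −0.75 × (-0.628609) = 0.471457 substitutions/site.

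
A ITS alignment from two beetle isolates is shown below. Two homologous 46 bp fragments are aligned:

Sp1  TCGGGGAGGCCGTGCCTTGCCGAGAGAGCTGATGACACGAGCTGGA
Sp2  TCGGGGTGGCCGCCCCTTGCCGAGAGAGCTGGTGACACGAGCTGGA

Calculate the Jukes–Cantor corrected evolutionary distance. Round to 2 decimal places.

0.09

The sequences differ at 4 of 46 sites (7, 13, 14, 32), so p = 4/46 ≈ 0.086957.
d = −(3/4) ln(1 − 4p/3) = −0.75 ln(1 − 0.115943) = −0.75 ln(0.884057)
  = −0.75 × (-0.123234) = 0.092426 substitutions/site.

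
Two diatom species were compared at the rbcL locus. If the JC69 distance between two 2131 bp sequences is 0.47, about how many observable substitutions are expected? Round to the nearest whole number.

744

Invert JC69: p = (3/4)(1 − e^(−4d/3)) = 0.75 × (1 − e^(-0.626667)) = 0.75 × (1 − 0.534370) = 0.349223.
Expected differing sites = pL ≈ 0.349223 × 2131 = 744.194213 ≈ 744.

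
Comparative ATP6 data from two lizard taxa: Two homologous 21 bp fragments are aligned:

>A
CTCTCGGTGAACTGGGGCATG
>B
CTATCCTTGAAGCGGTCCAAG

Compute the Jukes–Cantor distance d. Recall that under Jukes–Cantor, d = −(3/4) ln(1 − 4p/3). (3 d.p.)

The sequences differ at 8 of 21 sites (3, 6, 7, 12, 13, 16, 17, 20), so p = 8/21 ≈ 0.380952.
d = −(3/4) ln(1 − 4p/3) = −0.75 ln(1 − 0.507936) = −0.75 ln(0.492064)
  = −0.75 × (-0.709146) = 0.531860 substitutions/site.

0.532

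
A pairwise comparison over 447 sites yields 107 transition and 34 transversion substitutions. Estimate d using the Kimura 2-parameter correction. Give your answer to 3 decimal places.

P = 107/447 ≈ 0.239374 and Q = 34/447 ≈ 0.076063.
Under the Kimura two-parameter model, d = −½ ln(1 − 2P − Q) − ¼ ln(1 − 2Q).
1 − 2P − Q = 0.445189, giving −½ ln(0.445189) = 0.404628.
1 − 2Q = 0.847874, giving −¼ ln(0.847874) = 0.041256.
d = 0.404628 + 0.041256 = 0.445884.

0.446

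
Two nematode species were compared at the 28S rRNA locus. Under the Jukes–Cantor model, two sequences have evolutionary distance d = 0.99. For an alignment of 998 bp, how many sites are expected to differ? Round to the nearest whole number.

549

Invert JC69: p = (3/4)(1 − e^(−4d/3)) = 0.75 × (1 − e^(-1.32)) = 0.75 × (1 − 0.267135) = 0.549649.
Expected differing sites = pL ≈ 0.549649 × 998 = 548.549702 ≈ 549.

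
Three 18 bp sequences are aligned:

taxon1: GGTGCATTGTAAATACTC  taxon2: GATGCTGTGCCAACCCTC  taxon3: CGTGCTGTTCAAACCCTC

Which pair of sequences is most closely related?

taxon2 and taxon3

taxon1–taxon2: 7/18 differ, p = 0.389, d = 0.548.
taxon1–taxon3: 7/18 differ, p = 0.389, d = 0.548.
taxon2–taxon3: 4/18 differ, p = 0.222, d = 0.264.
The smallest distance is between taxon2 and taxon3.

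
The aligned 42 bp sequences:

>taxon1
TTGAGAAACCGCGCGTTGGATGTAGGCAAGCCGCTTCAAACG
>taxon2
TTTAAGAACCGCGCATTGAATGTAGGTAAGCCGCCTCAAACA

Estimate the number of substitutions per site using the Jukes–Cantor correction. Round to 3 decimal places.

0.220

The sequences differ at 8 of 42 sites (3, 5, 6, 15, 19, 27, 35, 42), so p = 8/42 ≈ 0.190476.
d = −(3/4) ln(1 − 4p/3) = −0.75 ln(1 − 0.253968) = −0.75 ln(0.746032)
  = −0.75 × (-0.292987) = 0.219740 substitutions/site.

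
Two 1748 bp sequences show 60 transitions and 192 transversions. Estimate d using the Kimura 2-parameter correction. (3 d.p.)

0.160

P = 60/1748 ≈ 0.034325 and Q = 192/1748 ≈ 0.10984.
Under the Kimura two-parameter model, d = −½ ln(1 − 2P − Q) − ¼ ln(1 − 2Q).
1 − 2P − Q = 0.82151, giving −½ ln(0.82151) = 0.098306.
1 − 2Q = 0.78032, giving −¼ ln(0.78032) = 0.062013.
d = 0.098306 + 0.062013 = 0.160319.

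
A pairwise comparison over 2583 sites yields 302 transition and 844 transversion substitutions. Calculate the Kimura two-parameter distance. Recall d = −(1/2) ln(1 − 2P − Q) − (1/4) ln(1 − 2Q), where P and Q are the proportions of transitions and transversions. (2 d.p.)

P = 302/2583 ≈ 0.116918 and Q = 844/2583 ≈ 0.326752.
Under the Kimura two-parameter model, d = −½ ln(1 − 2P − Q) − ¼ ln(1 − 2Q).
1 − 2P − Q = 0.439412, giving −½ ln(0.439412) = 0.411159.
1 − 2Q = 0.346496, giving −¼ ln(0.346496) = 0.264971.
d = 0.411159 + 0.264971 = 0.676130.

0.68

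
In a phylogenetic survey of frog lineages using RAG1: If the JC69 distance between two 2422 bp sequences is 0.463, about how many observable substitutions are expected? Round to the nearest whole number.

Invert JC69: p = (3/4)(1 − e^(−4d/3)) = 0.75 × (1 − e^(-0.617333)) = 0.75 × (1 − 0.539381) = 0.345464.
Expected differing sites = pL ≈ 0.345464 × 2422 = 836.713808 ≈ 837.

837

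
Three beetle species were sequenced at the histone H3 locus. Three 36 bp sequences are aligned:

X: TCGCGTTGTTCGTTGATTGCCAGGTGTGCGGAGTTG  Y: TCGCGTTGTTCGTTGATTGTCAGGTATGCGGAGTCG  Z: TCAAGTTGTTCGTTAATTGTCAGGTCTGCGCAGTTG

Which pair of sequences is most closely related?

X and Y

X–Y: 3/36 differ, p = 0.083, d = 0.088.
X–Z: 6/36 differ, p = 0.167, d = 0.188.
Y–Z: 6/36 differ, p = 0.167, d = 0.188.
The smallest distance is between X and Y.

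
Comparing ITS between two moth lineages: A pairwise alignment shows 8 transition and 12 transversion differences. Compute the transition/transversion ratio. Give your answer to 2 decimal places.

0.67

R = 8/12 = 0.666666… ≈ 0.67 (to 2 d.p.).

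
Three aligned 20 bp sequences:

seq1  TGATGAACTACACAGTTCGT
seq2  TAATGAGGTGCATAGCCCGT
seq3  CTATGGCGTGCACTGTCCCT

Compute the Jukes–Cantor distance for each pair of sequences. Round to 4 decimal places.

seq1–seq2: 7/20 sites differ → p = 0.35, d = −0.75 ln(1 − 0.466667) = 0.471457 ≈ 0.4715.
seq1–seq3: 9/20 sites differ → p = 0.45, d = −0.75 ln(1 − 0.6) = 0.687218 ≈ 0.6872.
seq2–seq3: 8/20 sites differ → p = 0.4, d = −0.75 ln(1 − 0.533333) = 0.571605 ≈ 0.5716.

d(seq1,seq2) = 0.4715, d(seq1,seq3) = 0.6872, d(seq2,seq3) = 0.5716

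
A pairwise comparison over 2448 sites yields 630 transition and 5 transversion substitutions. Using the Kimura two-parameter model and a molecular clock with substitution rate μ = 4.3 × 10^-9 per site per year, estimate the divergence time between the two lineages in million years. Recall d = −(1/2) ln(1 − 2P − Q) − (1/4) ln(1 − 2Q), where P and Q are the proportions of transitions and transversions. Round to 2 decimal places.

42.40

P = 630/2448 ≈ 0.257353 and Q = 5/2448 ≈ 0.002042.
Under the Kimura two-parameter model, d = −½ ln(1 − 2P − Q) − ¼ ln(1 − 2Q).
1 − 2P − Q = 0.483252, giving −½ ln(0.483252) = 0.363609.
1 − 2Q = 0.995916, giving −¼ ln(0.995916) = 0.001023.
d = 0.363609 + 0.001023 = 0.364632.
Under a molecular clock d = 2μt, so t = d/(2μ) = 0.364632 / (2 × 4.3 × 10^-9) = 42.40 million years.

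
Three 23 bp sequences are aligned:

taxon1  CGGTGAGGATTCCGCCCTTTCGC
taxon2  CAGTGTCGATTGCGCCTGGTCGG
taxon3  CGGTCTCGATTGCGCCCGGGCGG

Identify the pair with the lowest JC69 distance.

taxon2 and taxon3

taxon1–taxon2: 8/23 differ, p = 0.348, d = 0.467.
taxon1–taxon3: 8/23 differ, p = 0.348, d = 0.467.
taxon2–taxon3: 4/23 differ, p = 0.174, d = 0.198.
The smallest distance is between taxon2 and taxon3.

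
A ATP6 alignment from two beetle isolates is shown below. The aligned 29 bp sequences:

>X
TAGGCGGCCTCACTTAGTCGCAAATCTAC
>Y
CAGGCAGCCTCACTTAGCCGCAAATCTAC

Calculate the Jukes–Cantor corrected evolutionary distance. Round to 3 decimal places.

The sequences differ at 3 of 29 sites (1, 6, 18), so p = 3/29 ≈ 0.103448.
d = −(3/4) ln(1 − 4p/3) = −0.75 ln(1 − 0.137931) = −0.75 ln(0.862069)
  = −0.75 × (-0.148420) = 0.111315 substitutions/site.

0.111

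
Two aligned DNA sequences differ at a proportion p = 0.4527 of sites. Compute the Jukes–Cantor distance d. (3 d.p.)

d = −(3/4) ln(1 − 4p/3) = −0.75 ln(1 − 0.6036) = −0.75 ln(0.3964)
  = −0.75 × (-0.925331) = 0.693998 substitutions/site.

0.694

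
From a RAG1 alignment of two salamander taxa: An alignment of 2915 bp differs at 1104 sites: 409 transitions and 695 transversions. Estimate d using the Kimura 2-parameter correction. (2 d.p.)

0.53

P = 409/2915 ≈ 0.140309 and Q = 695/2915 ≈ 0.238422.
Under the Kimura two-parameter model, d = −½ ln(1 − 2P − Q) − ¼ ln(1 − 2Q).
1 − 2P − Q = 0.48096, giving −½ ln(0.48096) = 0.365986.
1 − 2Q = 0.523156, giving −¼ ln(0.523156) = 0.161969.
d = 0.365986 + 0.161969 = 0.527955.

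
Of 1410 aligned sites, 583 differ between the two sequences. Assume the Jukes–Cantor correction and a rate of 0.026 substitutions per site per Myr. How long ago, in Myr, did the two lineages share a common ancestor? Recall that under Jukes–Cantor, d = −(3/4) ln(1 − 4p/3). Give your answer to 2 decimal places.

11.56

p = 583/1410 ≈ 0.413475.
d = −(3/4) ln(1 − 4p/3) = −0.75 ln(1 − 0.5513) = −0.75 ln(0.4487)
  = −0.75 × (-0.801401) = 0.601051 substitutions/site.
Under a molecular clock d = 2μt, so t = d/(2μ) = 0.601051 / (2 × 0.026) = 11.56 Myr.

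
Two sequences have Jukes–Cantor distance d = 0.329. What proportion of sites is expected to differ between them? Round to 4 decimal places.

p = (3/4)(1 − e^(−4d/3)) = 0.75 × (1 − e^(-0.438667)) = 0.75 × (1 − 0.644895) = 0.266329.

0.2663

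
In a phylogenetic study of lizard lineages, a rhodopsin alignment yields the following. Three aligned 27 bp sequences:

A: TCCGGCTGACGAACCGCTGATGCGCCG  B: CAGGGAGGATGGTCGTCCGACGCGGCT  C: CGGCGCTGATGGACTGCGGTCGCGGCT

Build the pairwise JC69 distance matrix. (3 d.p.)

A–B: 14/27 sites differ → p ≈ 0.518519, d = −0.75 ln(1 − 0.691359) = 0.881682 ≈ 0.882.
A–C: 12/27 sites differ → p ≈ 0.444444, d = −0.75 ln(1 − 0.592592) = 0.673455 ≈ 0.673.
B–C: 9/27 sites differ → p ≈ 0.333333, d = −0.75 ln(1 − 0.444444) = 0.440839 ≈ 0.441.

d(A,B) = 0.882, d(A,C) = 0.673, d(B,C) = 0.441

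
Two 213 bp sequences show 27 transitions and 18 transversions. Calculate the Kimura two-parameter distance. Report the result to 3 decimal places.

0.253

P = 27/213 ≈ 0.126761 and Q = 18/213 ≈ 0.084507.
Under the Kimura two-parameter model, d = −½ ln(1 − 2P − Q) − ¼ ln(1 − 2Q).
1 − 2P − Q = 0.661971, giving −½ ln(0.661971) = 0.206267.
1 − 2Q = 0.830986, giving −¼ ln(0.830986) = 0.046286.
d = 0.206267 + 0.046286 = 0.252553.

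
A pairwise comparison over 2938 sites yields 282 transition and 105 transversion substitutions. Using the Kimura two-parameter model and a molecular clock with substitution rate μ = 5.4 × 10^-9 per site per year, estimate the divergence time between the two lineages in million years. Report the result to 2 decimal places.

13.68

P = 282/2938 ≈ 0.095984 and Q = 105/2938 ≈ 0.035739.
Under the Kimura two-parameter model, d = −½ ln(1 − 2P − Q) − ¼ ln(1 − 2Q).
1 − 2P − Q = 0.772293, giving −½ ln(0.772293) = 0.129196.
1 − 2Q = 0.928522, giving −¼ ln(0.928522) = 0.018540.
d = 0.129196 + 0.018540 = 0.147736.
Under a molecular clock d = 2μt, so t = d/(2μ) = 0.147736 / (2 × 5.4 × 10^-9) = 13.68 million years.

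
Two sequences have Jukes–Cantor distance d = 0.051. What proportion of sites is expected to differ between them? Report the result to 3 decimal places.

p = (3/4)(1 − e^(−4d/3)) = 0.75 × (1 − e^(-0.068)) = 0.75 × (1 − 0.934260) = 0.049305.

0.049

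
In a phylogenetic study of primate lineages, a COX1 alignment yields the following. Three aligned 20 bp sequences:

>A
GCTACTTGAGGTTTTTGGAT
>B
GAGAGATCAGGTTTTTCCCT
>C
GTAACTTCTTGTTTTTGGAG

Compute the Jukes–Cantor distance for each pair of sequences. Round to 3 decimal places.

d(A,B) = 0.572, d(A,C) = 0.383, d(B,C) = 0.824

A–B: 8/20 sites differ → p = 0.4, d = −0.75 ln(1 − 0.533333) = 0.571605 ≈ 0.572.
A–C: 6/20 sites differ → p = 0.3, d = −0.75 ln(1 − 0.4) = 0.383119 ≈ 0.383.
B–C: 10/20 sites differ → p = 0.5, d = −0.75 ln(1 − 0.666667) = 0.823960 ≈ 0.824.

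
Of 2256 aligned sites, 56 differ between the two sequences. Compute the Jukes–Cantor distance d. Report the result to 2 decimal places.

p = 56/2256 ≈ 0.024823.
d = −(3/4) ln(1 − 4p/3) = −0.75 ln(1 − 0.033097) = −0.75 ln(0.966903)
  = −0.75 × (-0.033657) = 0.025243 substitutions/site.

0.03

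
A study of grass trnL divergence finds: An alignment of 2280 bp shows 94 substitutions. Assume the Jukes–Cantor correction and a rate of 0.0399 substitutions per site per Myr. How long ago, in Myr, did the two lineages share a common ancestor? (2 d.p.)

p = 94/2280 ≈ 0.041228.
d = −(3/4) ln(1 − 4p/3) = −0.75 ln(1 − 0.054971) = −0.75 ln(0.945029)
  = −0.75 × (-0.056540) = 0.042405 substitutions/site.
Under a molecular clock d = 2μt, so t = d/(2μ) = 0.042405 / (2 × 0.0399) = 0.53 Myr.

0.53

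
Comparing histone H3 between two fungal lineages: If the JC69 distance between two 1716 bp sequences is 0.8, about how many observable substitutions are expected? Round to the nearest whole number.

844

Invert JC69: p = (3/4)(1 − e^(−4d/3)) = 0.75 × (1 − e^(-1.066667)) = 0.75 × (1 − 0.344154) = 0.491885.
Expected differing sites = pL ≈ 0.491885 × 1716 = 844.07466 ≈ 844.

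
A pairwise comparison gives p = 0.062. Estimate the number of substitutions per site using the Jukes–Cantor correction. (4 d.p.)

0.0647

d = −(3/4) ln(1 − 4p/3) = −0.75 ln(1 − 0.082667) = −0.75 ln(0.917333)
  = −0.75 × (-0.086285) = 0.064714 substitutions/site.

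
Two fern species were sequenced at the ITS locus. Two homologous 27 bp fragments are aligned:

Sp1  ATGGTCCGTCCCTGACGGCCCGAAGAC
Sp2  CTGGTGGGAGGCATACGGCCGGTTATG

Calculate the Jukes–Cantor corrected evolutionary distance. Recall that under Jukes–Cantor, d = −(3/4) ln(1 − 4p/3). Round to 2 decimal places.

0.88

The sequences differ at 14 of 27 sites, so p = 14/27 ≈ 0.518519.
d = −(3/4) ln(1 − 4p/3) = −0.75 ln(1 − 0.691359) = −0.75 ln(0.308641)
  = −0.75 × (-1.175576) = 0.881682 substitutions/site.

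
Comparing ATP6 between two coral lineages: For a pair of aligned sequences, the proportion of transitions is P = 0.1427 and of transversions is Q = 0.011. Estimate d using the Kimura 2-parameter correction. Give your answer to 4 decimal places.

0.1813

Under the Kimura two-parameter model, d = −½ ln(1 − 2P − Q) − ¼ ln(1 − 2Q).
1 − 2P − Q = 0.7036, giving −½ ln(0.7036) = 0.175773.
1 − 2Q = 0.978, giving −¼ ln(0.978) = 0.005561.
d = 0.175773 + 0.005561 = 0.181334.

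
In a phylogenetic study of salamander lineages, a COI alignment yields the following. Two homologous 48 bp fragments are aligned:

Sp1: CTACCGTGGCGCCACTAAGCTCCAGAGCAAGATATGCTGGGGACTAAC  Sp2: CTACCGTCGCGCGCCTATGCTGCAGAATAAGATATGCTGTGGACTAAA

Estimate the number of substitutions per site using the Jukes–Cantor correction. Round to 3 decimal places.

The sequences differ at 9 of 48 sites (8, 13, 14, 18, 22, 27, 28, 40, 48), so p = 9/48 = 0.1875.
d = −(3/4) ln(1 − 4p/3) = −0.75 ln(1 − 0.25) = −0.75 ln(0.75)
  = −0.75 × (-0.287682) = 0.215762 substitutions/site.

0.216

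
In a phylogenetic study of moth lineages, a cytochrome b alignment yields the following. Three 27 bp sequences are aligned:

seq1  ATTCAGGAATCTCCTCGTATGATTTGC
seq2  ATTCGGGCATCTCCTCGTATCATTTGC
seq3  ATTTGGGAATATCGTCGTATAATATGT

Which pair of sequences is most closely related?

seq1–seq2: 3/27 differ, p = 0.111, d = 0.120.
seq1–seq3: 7/27 differ, p = 0.259, d = 0.318.
seq2–seq3: 7/27 differ, p = 0.259, d = 0.318.
The smallest distance is between seq1 and seq2.

seq1 and seq2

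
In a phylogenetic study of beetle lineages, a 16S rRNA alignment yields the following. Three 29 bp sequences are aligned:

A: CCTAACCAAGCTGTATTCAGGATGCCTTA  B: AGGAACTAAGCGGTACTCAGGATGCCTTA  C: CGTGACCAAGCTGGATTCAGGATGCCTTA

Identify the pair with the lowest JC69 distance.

A and C

A–B: 6/29 differ, p = 0.207, d = 0.242.
A–C: 3/29 differ, p = 0.103, d = 0.111.
B–C: 7/29 differ, p = 0.241, d = 0.291.
The smallest distance is between A and C.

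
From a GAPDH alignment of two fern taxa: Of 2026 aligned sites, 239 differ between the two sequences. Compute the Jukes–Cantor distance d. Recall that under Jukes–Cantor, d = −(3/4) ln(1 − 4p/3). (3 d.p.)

p = 239/2026 ≈ 0.117966.
d = −(3/4) ln(1 − 4p/3) = −0.75 ln(1 − 0.157288) = −0.75 ln(0.842712)
  = −0.75 × (-0.171130) = 0.128348 substitutions/site.

0.128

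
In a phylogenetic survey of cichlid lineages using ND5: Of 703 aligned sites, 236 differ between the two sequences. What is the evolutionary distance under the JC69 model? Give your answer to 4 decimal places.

0.4451

p = 236/703 ≈ 0.335704.
d = −(3/4) ln(1 − 4p/3) = −0.75 ln(1 − 0.447605) = −0.75 ln(0.552395)
  = −0.75 × (-0.593492) = 0.445119 substitutions/site.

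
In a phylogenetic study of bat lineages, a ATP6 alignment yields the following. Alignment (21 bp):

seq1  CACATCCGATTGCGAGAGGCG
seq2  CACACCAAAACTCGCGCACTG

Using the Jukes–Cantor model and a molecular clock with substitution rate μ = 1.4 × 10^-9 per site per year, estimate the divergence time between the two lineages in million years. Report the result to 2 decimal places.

The sequences differ at 11 of 21 sites, so p = 11/21 ≈ 0.52381.
d = −(3/4) ln(1 − 4p/3) = −0.75 ln(1 − 0.698413) = −0.75 ln(0.301587)
  = −0.75 × (-1.198697) = 0.899023 substitutions/site.
Under a molecular clock d = 2μt, so t = d/(2μ) = 0.899023 / (2 × 1.4 × 10^-9) = 321.08 million years.

321.08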